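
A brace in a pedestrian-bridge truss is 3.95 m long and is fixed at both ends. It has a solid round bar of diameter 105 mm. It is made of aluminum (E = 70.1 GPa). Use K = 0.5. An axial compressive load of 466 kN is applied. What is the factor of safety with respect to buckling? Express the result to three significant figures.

n ≈ 2.27

I = πd⁴/64 = π×105⁴/64 = 5.967×10^6 mm⁴
I = 5.967×10^6 mm⁴ = 5.967×10^-6 m⁴
Effective length L_e = K·L = 0.5 × 3.95 = 1.975 m
P_cr = π²EI / L_e² = π² × 70.1×10⁹ × 5.967×10^-6 / 1.975² = 1.058×10^6 N
Factor of safety n = P_cr / P = 1058.3 / 466 = 2.27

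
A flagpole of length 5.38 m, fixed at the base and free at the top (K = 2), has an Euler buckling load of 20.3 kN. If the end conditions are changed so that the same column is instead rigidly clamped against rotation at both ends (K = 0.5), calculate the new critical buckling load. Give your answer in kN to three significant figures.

P_cr ∝ 1/K², so P_cr,new = P_cr,old × (K_old/K_new)² = 20.3 × (2/0.5)²
= 20.3 × 16.00 = 325 kN

P_cr ≈ 325 kN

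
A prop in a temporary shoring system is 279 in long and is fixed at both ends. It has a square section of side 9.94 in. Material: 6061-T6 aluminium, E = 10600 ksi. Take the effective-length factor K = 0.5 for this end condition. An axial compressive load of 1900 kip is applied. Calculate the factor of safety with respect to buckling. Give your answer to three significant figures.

I = a⁴/12 = 9.94⁴/12 = 813.5 in⁴
Effective length L_e = K·L = 0.5 × 279 = 139.5 in
P_cr = π²EI / L_e² = π² × 10600×10³ × 813.5 / 139.5² = 4.373×10^6 lb
Factor of safety n = P_cr / P = 4373.4 / 1900 = 2.30

n ≈ 2.30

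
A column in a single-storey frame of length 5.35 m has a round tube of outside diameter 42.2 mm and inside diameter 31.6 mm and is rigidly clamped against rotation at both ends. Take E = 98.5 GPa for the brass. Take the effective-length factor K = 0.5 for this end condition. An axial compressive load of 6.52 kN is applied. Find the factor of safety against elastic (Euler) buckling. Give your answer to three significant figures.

n ≈ 2.22

d_o = 42.2 mm, d_i = 31.6 mm
I = π(d_o⁴ − d_i⁴)/64 = π(42.2⁴ − 31.60⁴)/64 = 1.067×10^5 mm⁴
I = 1.067×10^5 mm⁴ = 1.067×10^-7 m⁴
Effective length L_e = K·L = 0.5 × 5.35 = 2.675 m
P_cr = π²EI / L_e² = π² × 98.5×10⁹ × 1.067×10^-7 / 2.675² = 1.450×10^4 N
Factor of safety n = P_cr / P = 14.500 / 6.52 = 2.22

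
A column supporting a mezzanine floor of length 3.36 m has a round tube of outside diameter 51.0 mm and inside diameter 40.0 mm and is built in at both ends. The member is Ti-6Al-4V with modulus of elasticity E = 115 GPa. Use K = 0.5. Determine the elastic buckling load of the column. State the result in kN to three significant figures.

P_cr ≈ 83.0 kN

d_o = 51.0 mm, d_i = 40.0 mm
I = π(d_o⁴ − d_i⁴)/64 = π(51.0⁴ − 40.00⁴)/64 = 2.064×10^5 mm⁴
I = 2.064×10^5 mm⁴ = 2.064×10^-7 m⁴
Effective length L_e = K·L = 0.5 × 3.36 = 1.680 m
P_cr = π²EI / L_e² = π² × 115×10⁹ × 2.064×10^-7 / 1.680² = 8.301×10^4 N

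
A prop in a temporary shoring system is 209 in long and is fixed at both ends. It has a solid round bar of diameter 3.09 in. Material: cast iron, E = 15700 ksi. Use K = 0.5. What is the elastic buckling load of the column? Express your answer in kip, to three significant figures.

I = πd⁴/64 = π×3.09⁴/64 = 4.475 in⁴
Effective length L_e = K·L = 0.5 × 209 = 104.5 in
P_cr = π²EI / L_e² = π² × 15700×10³ × 4.475 / 104.5² = 6.350×10^4 lb

P_cr ≈ 63.5 kip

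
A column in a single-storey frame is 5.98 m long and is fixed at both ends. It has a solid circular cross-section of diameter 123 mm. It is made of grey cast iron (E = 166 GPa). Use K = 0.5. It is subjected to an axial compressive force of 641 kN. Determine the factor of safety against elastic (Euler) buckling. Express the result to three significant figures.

n ≈ 3.21

I = πd⁴/64 = π×123⁴/64 = 1.124×10^7 mm⁴
I = 1.124×10^7 mm⁴ = 1.124×10^-5 m⁴
Effective length L_e = K·L = 0.5 × 5.98 = 2.990 m
P_cr = π²EI / L_e² = π² × 166×10⁹ × 1.124×10^-5 / 2.990² = 2.059×10^6 N
Factor of safety n = P_cr / P = 2059.0 / 641 = 3.21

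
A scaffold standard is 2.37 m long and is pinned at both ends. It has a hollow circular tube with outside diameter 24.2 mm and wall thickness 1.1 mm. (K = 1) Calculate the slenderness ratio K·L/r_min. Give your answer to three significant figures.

λ ≈ 290

Inner diameter d_i = 24.2 − 2×1.1 = 22.00 mm
I = π(d_o⁴ − d_i⁴)/64 = π(24.2⁴ − 22.00⁴)/64 = 5.337×10^3 mm⁴
A = 79.83 mm²;  r_min = √(I/A) = √(5.337×10^3/79.83) = 8.176 mm
L_e = K·L = 1 × 2.37 m = 2.370 m = 2370.0 mm
λ = L_e / r_min = 2370.0 / 8.176 = 290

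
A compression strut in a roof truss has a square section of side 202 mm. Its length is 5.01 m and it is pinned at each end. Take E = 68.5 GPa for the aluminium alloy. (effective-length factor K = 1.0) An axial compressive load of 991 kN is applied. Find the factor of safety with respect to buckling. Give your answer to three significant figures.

I = a⁴/12 = 202⁴/12 = 1.387×10^8 mm⁴
I = 1.387×10^8 mm⁴ = 1.387×10^-4 m⁴
Effective length L_e = K·L = 1 × 5.01 = 5.010 m
P_cr = π²EI / L_e² = π² × 68.5×10⁹ × 1.387×10^-4 / 5.010² = 3.737×10^6 N
Factor of safety n = P_cr / P = 3737.1 / 991 = 3.77

n ≈ 3.77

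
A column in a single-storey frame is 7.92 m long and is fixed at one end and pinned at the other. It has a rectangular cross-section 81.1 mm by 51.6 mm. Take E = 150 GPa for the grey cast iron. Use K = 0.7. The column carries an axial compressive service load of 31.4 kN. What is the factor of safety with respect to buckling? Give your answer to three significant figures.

n ≈ 1.42

Buckling occurs about the weak axis: I_min = h·b³/12 with b = 51.6 mm (the shorter side).
I_min = 81.1×51.6³/12 = 9.285×10^5 mm⁴
I = 9.285×10^5 mm⁴ = 9.285×10^-7 m⁴
Effective length L_e = K·L = 0.7 × 7.92 = 5.544 m
P_cr = π²EI / L_e² = π² × 150×10⁹ × 9.285×10^-7 / 5.544² = 4.472×10^4 N
Factor of safety n = P_cr / P = 44.723 / 31.4 = 1.42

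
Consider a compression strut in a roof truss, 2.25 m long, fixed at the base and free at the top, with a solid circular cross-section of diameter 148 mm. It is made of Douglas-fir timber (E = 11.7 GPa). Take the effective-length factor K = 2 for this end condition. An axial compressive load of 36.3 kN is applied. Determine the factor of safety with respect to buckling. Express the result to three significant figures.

n ≈ 3.70

I = πd⁴/64 = π×148⁴/64 = 2.355×10^7 mm⁴
I = 2.355×10^7 mm⁴ = 2.355×10^-5 m⁴
Effective length L_e = K·L = 2 × 2.25 = 4.500 m
P_cr = π²EI / L_e² = π² × 11.7×10⁹ × 2.355×10^-5 / 4.500² = 1.343×10^5 N
Factor of safety n = P_cr / P = 134.30 / 36.3 = 3.70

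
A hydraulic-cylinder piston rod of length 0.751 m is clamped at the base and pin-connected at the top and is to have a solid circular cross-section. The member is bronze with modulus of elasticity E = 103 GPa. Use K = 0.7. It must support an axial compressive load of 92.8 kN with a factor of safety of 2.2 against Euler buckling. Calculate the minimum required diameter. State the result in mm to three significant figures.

Required P_cr = n·P = 2.2 × 92.8 = 204.2 kN
L_e = K·L = 0.7 × 0.751 = 0.5257 m
Required I = P_cr·L_e²/(π²E) = 2.042×10^5 × 0.5257² / (π² × 1.03×10^11) = 5.550×10^-8 m⁴
I_req = 5.550×10^4 mm⁴
Solid circle: I = πd⁴/64  ⇒  d = (64I/π)^(1/4) = (64×5.550×10^4/π)^(1/4) = 32.6 mm

d ≈ 32.6 mm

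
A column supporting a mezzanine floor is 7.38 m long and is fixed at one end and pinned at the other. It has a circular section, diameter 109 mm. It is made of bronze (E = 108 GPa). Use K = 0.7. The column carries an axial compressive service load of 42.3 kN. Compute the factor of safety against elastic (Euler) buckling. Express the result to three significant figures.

n ≈ 6.54

I = πd⁴/64 = π×109⁴/64 = 6.929×10^6 mm⁴
I = 6.929×10^6 mm⁴ = 6.929×10^-6 m⁴
Effective length L_e = K·L = 0.7 × 7.38 = 5.166 m
P_cr = π²EI / L_e² = π² × 108×10⁹ × 6.929×10^-6 / 5.166² = 2.768×10^5 N
Factor of safety n = P_cr / P = 276.75 / 42.3 = 6.54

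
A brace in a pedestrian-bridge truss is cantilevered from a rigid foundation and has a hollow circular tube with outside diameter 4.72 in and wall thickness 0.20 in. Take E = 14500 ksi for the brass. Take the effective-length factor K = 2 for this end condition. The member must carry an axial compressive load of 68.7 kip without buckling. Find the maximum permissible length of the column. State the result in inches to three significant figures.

L_max ≈ 61.5 in

Inner diameter d_i = 4.72 − 2×0.20 = 4.320 in
I = π(d_o⁴ − d_i⁴)/64 = π(4.72⁴ − 4.320⁴)/64 = 7.267 in⁴
At the buckling limit P_cr = P = 6.870×10^4 lb
From P_cr = π²EI/(K·L)²:  L = (1/K)·√(π²EI/P_cr) = (1/2)·√(π²×1.45×10^7×7.267/6.870×10^4)
L = 61.5 in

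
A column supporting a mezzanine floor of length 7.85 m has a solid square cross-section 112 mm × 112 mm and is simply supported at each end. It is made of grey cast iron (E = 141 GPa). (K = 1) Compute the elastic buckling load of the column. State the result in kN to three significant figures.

P_cr ≈ 296 kN

I = a⁴/12 = 112⁴/12 = 1.311×10^7 mm⁴
I = 1.311×10^7 mm⁴ = 1.311×10^-5 m⁴
Effective length L_e = K·L = 1 × 7.85 = 7.850 m
P_cr = π²EI / L_e² = π² × 141×10⁹ × 1.311×10^-5 / 7.850² = 2.961×10^5 N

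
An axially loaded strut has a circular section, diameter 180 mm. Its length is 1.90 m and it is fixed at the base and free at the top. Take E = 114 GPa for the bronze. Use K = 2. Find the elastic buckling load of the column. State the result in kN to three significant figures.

I = πd⁴/64 = π×180⁴/64 = 5.153×10^7 mm⁴
I = 5.153×10^7 mm⁴ = 5.153×10^-5 m⁴
Effective length L_e = K·L = 2 × 1.90 = 3.800 m
P_cr = π²EI / L_e² = π² × 114×10⁹ × 5.153×10^-5 / 3.800² = 4.015×10^6 N

P_cr ≈ 4020 kN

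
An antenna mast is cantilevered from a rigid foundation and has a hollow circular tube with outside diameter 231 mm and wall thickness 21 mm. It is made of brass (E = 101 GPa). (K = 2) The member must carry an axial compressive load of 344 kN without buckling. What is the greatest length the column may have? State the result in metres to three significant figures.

L_max ≈ 7.48 m

Inner diameter d_i = 231 − 2×21 = 189.0 mm
I = π(d_o⁴ − d_i⁴)/64 = π(231⁴ − 189.0⁴)/64 = 7.714×10^7 mm⁴
I = 7.714×10^-5 m⁴
At the buckling limit P_cr = P = 3.440×10^5 N
From P_cr = π²EI/(K·L)²:  L = (1/K)·√(π²EI/P_cr) = (1/2)·√(π²×1.01×10^11×7.714×10^-5/3.440×10^5)
L = 7.48 m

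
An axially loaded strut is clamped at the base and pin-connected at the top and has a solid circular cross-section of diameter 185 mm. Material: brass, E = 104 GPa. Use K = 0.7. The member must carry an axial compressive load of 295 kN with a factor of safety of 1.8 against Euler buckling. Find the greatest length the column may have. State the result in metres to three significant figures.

I = πd⁴/64 = π×185⁴/64 = 5.750×10^7 mm⁴
I = 5.750×10^-5 m⁴
Required critical load P_cr = n·P = 1.8 × 295 = 531.0 kN = 5.310×10^5 N
From P_cr = π²EI/(K·L)²:  L = (1/K)·√(π²EI/P_cr) = (1/0.7)·√(π²×1.04×10^11×5.750×10^-5/5.310×10^5)
L = 15.1 m

L_max ≈ 15.1 m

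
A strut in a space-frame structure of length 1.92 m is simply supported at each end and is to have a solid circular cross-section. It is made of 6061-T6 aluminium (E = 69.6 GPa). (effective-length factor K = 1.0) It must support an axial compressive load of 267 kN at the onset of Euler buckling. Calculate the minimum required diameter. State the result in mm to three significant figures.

d ≈ 73.5 mm

L_e = K·L = 1 × 1.92 = 1.920 m
Required I = P_cr·L_e²/(π²E) = 2.670×10^5 × 1.920² / (π² × 6.96×10^10) = 1.433×10^-6 m⁴
I_req = 1.433×10^6 mm⁴
Solid circle: I = πd⁴/64  ⇒  d = (64I/π)^(1/4) = (64×1.433×10^6/π)^(1/4) = 73.5 mm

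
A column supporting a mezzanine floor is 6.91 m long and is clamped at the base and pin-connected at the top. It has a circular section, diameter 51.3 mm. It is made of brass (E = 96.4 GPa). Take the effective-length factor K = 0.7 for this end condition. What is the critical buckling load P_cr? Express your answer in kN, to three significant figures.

P_cr ≈ 13.8 kN

I = πd⁴/64 = π×51.3⁴/64 = 3.400×10^5 mm⁴
I = 3.400×10^5 mm⁴ = 3.400×10^-7 m⁴
Effective length L_e = K·L = 0.7 × 6.91 = 4.837 m
P_cr = π²EI / L_e² = π² × 96.4×10⁹ × 3.400×10^-7 / 4.837² = 1.382×10^4 N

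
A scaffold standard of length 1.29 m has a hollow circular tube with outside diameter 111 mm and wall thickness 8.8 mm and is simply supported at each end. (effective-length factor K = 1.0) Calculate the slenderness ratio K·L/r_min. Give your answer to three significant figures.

λ ≈ 35.6

Inner diameter d_i = 111 − 2×8.8 = 93.40 mm
I = π(d_o⁴ − d_i⁴)/64 = π(111⁴ − 93.40⁴)/64 = 3.716×10^6 mm⁴
A = 2.825×10^3 mm²;  r_min = √(I/A) = √(3.716×10^6/2.825×10^3) = 36.27 mm
L_e = K·L = 1 × 1.29 m = 1.290 m = 1290.0 mm
λ = L_e / r_min = 1290.0 / 36.27 = 35.6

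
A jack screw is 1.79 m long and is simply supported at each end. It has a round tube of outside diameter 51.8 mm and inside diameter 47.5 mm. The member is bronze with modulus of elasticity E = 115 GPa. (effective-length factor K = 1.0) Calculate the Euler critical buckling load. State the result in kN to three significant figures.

P_cr ≈ 36.7 kN

d_o = 51.8 mm, d_i = 47.5 mm
I = π(d_o⁴ − d_i⁴)/64 = π(51.8⁴ − 47.50⁴)/64 = 1.035×10^5 mm⁴
I = 1.035×10^5 mm⁴ = 1.035×10^-7 m⁴
Effective length L_e = K·L = 1 × 1.79 = 1.790 m
P_cr = π²EI / L_e² = π² × 115×10⁹ × 1.035×10^-7 / 1.790² = 3.667×10^4 N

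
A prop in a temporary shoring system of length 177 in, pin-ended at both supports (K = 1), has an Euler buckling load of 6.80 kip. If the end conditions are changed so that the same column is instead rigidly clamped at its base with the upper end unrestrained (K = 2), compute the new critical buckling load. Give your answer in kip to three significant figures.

P_cr ∝ 1/K², so P_cr,new = P_cr,old × (K_old/K_new)² = 6.80 × (1/2)²
= 6.80 × 0.2500 = 1.70 kip

P_cr ≈ 1.70 kip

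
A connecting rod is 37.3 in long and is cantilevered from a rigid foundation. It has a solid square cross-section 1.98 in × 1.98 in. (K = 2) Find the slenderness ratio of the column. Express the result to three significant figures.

For a square r = a/√12 = 1.98/√12 = 0.5716 in
L_e = K·L = 2 × 37.3 = 74.60 in
λ = L_e / r_min = 74.600 / 0.5716 = 131

λ ≈ 131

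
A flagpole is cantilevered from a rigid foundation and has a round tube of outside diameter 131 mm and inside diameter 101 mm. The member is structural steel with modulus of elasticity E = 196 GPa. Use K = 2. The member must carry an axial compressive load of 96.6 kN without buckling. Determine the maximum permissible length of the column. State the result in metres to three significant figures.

L_max ≈ 6.84 m

d_o = 131 mm, d_i = 101 mm
I = π(d_o⁴ − d_i⁴)/64 = π(131⁴ − 101.0⁴)/64 = 9.348×10^6 mm⁴
I = 9.348×10^-6 m⁴
At the buckling limit P_cr = P = 9.660×10^4 N
From P_cr = π²EI/(K·L)²:  L = (1/K)·√(π²EI/P_cr) = (1/2)·√(π²×1.96×10^11×9.348×10^-6/9.660×10^4)
L = 6.84 m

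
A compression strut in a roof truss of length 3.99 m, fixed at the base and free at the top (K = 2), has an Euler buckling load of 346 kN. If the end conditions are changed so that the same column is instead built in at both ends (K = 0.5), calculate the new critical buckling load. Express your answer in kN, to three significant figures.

P_cr ∝ 1/K², so P_cr,new = P_cr,old × (K_old/K_new)² = 346 × (2/0.5)²
= 346 × 16.00 = 5540 kN

P_cr ≈ 5540 kN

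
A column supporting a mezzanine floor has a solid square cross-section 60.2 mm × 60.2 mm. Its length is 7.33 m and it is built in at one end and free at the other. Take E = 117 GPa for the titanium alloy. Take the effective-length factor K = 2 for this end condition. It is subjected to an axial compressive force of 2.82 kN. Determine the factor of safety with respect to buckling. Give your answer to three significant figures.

I = a⁴/12 = 60.2⁴/12 = 1.094×10^6 mm⁴
I = 1.094×10^6 mm⁴ = 1.094×10^-6 m⁴
Effective length L_e = K·L = 2 × 7.33 = 14.66 m
P_cr = π²EI / L_e² = π² × 117×10⁹ × 1.094×10^-6 / 14.66² = 5.881×10^3 N
Factor of safety n = P_cr / P = 5.8806 / 2.82 = 2.09

n ≈ 2.09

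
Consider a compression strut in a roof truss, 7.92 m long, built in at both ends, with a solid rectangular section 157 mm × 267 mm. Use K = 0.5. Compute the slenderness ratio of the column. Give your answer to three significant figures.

Buckling occurs about the weak axis: I_min = h·b³/12 with b = 157 mm (the shorter side).
I_min = 267×157³/12 = 8.611×10^7 mm⁴
A = 4.192×10^4 mm²;  r_min = √(I/A) = √(8.611×10^7/4.192×10^4) = 45.32 mm
L_e = K·L = 0.5 × 7.92 m = 3.960 m = 3960.0 mm
λ = L_e / r_min = 3960.0 / 45.32 = 87.4

λ ≈ 87.4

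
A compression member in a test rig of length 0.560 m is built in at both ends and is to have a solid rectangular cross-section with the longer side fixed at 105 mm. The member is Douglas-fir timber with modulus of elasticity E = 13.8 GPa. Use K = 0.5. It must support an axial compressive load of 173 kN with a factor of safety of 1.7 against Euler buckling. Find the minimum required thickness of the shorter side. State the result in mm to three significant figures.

Required P_cr = n·P = 1.7 × 173 = 294.1 kN
L_e = K·L = 0.5 × 0.560 = 0.2800 m
Required I = P_cr·L_e²/(π²E) = 2.941×10^5 × 0.2800² / (π² × 1.38×10^10) = 1.693×10^-7 m⁴
I_req = 1.693×10^5 mm⁴
Rectangle, weak axis: I_min = h·b³/12 with h = 105 mm fixed  ⇒  b = (12I/h)^(1/3) = 26.8 mm

b ≈ 26.8 mm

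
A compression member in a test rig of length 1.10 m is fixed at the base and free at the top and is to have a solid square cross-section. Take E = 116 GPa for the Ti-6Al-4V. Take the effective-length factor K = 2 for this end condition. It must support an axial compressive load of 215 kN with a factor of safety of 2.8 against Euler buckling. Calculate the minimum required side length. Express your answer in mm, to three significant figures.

a ≈ 74.3 mm

Required P_cr = n·P = 2.8 × 215 = 602.0 kN
L_e = K·L = 2 × 1.10 = 2.200 m
Required I = P_cr·L_e²/(π²E) = 6.020×10^5 × 2.200² / (π² × 1.16×10^11) = 2.545×10^-6 m⁴
I_req = 2.545×10^6 mm⁴
Solid square: I = a⁴/12  ⇒  a = (12I)^(1/4) = (12×2.545×10^6)^(1/4) = 74.3 mm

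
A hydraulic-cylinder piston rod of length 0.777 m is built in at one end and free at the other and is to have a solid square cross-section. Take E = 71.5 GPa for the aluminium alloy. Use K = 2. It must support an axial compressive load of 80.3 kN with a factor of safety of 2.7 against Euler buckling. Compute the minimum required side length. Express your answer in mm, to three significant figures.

Required P_cr = n·P = 2.7 × 80.3 = 216.8 kN
L_e = K·L = 2 × 0.777 = 1.554 m
Required I = P_cr·L_e²/(π²E) = 2.168×10^5 × 1.554² / (π² × 7.15×10^10) = 7.420×10^-7 m⁴
I_req = 7.420×10^5 mm⁴
Solid square: I = a⁴/12  ⇒  a = (12I)^(1/4) = (12×7.420×10^5)^(1/4) = 54.6 mm

a ≈ 54.6 mm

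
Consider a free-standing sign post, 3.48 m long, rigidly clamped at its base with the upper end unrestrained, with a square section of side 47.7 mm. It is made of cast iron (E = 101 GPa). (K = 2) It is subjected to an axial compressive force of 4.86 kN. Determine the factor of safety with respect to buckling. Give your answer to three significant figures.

I = a⁴/12 = 47.7⁴/12 = 4.314×10^5 mm⁴
I = 4.314×10^5 mm⁴ = 4.314×10^-7 m⁴
Effective length L_e = K·L = 2 × 3.48 = 6.960 m
P_cr = π²EI / L_e² = π² × 101×10⁹ × 4.314×10^-7 / 6.960² = 8.878×10^3 N
Factor of safety n = P_cr / P = 8.8776 / 4.86 = 1.83

n ≈ 1.83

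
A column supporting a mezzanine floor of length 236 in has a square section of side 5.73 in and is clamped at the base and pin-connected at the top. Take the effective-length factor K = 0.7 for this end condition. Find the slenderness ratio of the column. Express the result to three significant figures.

λ ≈ 99.9

For a square r = a/√12 = 5.73/√12 = 1.654 in
L_e = K·L = 0.7 × 236 = 165.2 in
λ = L_e / r_min = 165.20 / 1.654 = 99.9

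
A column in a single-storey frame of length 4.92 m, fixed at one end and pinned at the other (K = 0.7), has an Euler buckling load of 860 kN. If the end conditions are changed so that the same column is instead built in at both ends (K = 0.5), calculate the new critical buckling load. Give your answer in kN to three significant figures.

P_cr ≈ 1690 kN

P_cr ∝ 1/K², so P_cr,new = P_cr,old × (K_old/K_new)² = 860 × (0.7/0.5)²
= 860 × 1.960 = 1690 kN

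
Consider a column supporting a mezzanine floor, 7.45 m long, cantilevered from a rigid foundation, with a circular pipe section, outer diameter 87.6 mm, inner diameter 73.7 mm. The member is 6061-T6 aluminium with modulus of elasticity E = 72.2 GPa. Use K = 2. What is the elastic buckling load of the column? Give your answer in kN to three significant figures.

d_o = 87.6 mm, d_i = 73.7 mm
I = π(d_o⁴ − d_i⁴)/64 = π(87.6⁴ − 73.70⁴)/64 = 1.442×10^6 mm⁴
I = 1.442×10^6 mm⁴ = 1.442×10^-6 m⁴
Effective length L_e = K·L = 2 × 7.45 = 14.90 m
P_cr = π²EI / L_e² = π² × 72.2×10⁹ × 1.442×10^-6 / 14.90² = 4.630×10^3 N

P_cr ≈ 4.63 kN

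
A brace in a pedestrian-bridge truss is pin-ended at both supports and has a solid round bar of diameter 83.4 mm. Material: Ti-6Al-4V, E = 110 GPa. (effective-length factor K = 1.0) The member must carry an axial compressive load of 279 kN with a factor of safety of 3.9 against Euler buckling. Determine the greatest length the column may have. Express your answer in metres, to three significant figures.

I = πd⁴/64 = π×83.4⁴/64 = 2.375×10^6 mm⁴
I = 2.375×10^-6 m⁴
Required critical load P_cr = n·P = 3.9 × 279 = 1088 kN = 1.088×10^6 N
From P_cr = π²EI/(K·L)²:  L = (1/K)·√(π²EI/P_cr) = (1/1)·√(π²×1.10×10^11×2.375×10^-6/1.088×10^6)
L = 1.54 m

L_max ≈ 1.54 m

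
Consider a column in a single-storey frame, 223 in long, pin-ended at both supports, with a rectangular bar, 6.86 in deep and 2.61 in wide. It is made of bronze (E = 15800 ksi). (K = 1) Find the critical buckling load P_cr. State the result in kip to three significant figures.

Buckling occurs about the weak axis: I_min = h·b³/12 with b = 2.61 in (the shorter side).
I_min = 6.86×2.61³/12 = 10.16 in⁴
Effective length L_e = K·L = 1 × 223 = 223.0 in
P_cr = π²EI / L_e² = π² × 15800×10³ × 10.16 / 223.0² = 3.187×10^4 lb

P_cr ≈ 31.9 kip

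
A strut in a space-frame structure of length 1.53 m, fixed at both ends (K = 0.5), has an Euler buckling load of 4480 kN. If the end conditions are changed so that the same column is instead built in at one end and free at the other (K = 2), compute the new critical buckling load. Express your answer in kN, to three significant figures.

P_cr ≈ 280 kN

P_cr ∝ 1/K², so P_cr,new = P_cr,old × (K_old/K_new)² = 4480 × (0.5/2)²
= 4480 × 0.06250 = 280 kN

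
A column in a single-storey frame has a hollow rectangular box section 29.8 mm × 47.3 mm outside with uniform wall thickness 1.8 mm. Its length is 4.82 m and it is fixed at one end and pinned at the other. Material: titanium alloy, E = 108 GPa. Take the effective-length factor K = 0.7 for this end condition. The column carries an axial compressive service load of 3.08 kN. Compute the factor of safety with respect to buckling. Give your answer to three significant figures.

n ≈ 1.18

Inner dimensions: h_i = 47.3 − 2×1.8 = 43.70 mm, b_i = 29.8 − 2×1.8 = 26.20 mm
Weak-axis I_min = (h_o·b_o³ − h_i·b_i³)/12 with b_o = 29.8, b_i = 26.20 mm (shorter outer/inner sides).
I_min = (47.3×29.8³ − 43.70×26.20³)/12 = 3.882×10^4 mm⁴
I = 3.882×10^4 mm⁴ = 3.882×10^-8 m⁴
Effective length L_e = K·L = 0.7 × 4.82 = 3.374 m
P_cr = π²EI / L_e² = π² × 108×10⁹ × 3.882×10^-8 / 3.374² = 3.635×10^3 N
Factor of safety n = P_cr / P = 3.6345 / 3.08 = 1.18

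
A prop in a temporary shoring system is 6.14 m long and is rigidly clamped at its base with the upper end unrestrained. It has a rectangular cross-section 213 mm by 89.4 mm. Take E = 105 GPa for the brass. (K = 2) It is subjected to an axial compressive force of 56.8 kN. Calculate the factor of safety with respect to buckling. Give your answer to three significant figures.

n ≈ 1.53

Buckling occurs about the weak axis: I_min = h·b³/12 with b = 89.4 mm (the shorter side).
I_min = 213×89.4³/12 = 1.268×10^7 mm⁴
I = 1.268×10^7 mm⁴ = 1.268×10^-5 m⁴
Effective length L_e = K·L = 2 × 6.14 = 12.28 m
P_cr = π²EI / L_e² = π² × 105×10⁹ × 1.268×10^-5 / 12.28² = 8.716×10^4 N
Factor of safety n = P_cr / P = 87.157 / 56.8 = 1.53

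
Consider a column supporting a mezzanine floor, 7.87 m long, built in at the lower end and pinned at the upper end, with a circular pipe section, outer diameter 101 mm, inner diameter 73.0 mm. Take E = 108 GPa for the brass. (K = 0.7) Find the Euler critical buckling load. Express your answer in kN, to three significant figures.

P_cr ≈ 130 kN

d_o = 101 mm, d_i = 73.0 mm
I = π(d_o⁴ − d_i⁴)/64 = π(101⁴ − 73.00⁴)/64 = 3.714×10^6 mm⁴
I = 3.714×10^6 mm⁴ = 3.714×10^-6 m⁴
Effective length L_e = K·L = 0.7 × 7.87 = 5.509 m
P_cr = π²EI / L_e² = π² × 108×10⁹ × 3.714×10^-6 / 5.509² = 1.304×10^5 N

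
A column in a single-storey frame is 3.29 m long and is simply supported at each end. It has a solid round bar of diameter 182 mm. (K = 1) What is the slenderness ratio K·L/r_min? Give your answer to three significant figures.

I = πd⁴/64 = π×182⁴/64 = 5.386×10^7 mm⁴
A = 2.602×10^4 mm²;  r_min = √(I/A) = √(5.386×10^7/2.602×10^4) = 45.50 mm
L_e = K·L = 1 × 3.29 m = 3.290 m = 3290.0 mm
λ = L_e / r_min = 3290.0 / 45.50 = 72.3

λ ≈ 72.3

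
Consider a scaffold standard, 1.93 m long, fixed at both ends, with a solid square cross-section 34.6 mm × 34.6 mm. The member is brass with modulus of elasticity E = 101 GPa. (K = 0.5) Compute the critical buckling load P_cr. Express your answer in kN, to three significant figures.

P_cr ≈ 128 kN

I = a⁴/12 = 34.6⁴/12 = 1.194×10^5 mm⁴
I = 1.194×10^5 mm⁴ = 1.194×10^-7 m⁴
Effective length L_e = K·L = 0.5 × 1.93 = 0.9650 m
P_cr = π²EI / L_e² = π² × 101×10⁹ × 1.194×10^-7 / 0.9650² = 1.278×10^5 N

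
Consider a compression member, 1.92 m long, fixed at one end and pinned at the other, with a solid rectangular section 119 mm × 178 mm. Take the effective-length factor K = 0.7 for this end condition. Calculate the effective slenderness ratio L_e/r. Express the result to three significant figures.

λ ≈ 39.1

For a rectangle r_min = b/√12 = 119/√12 = 34.35 mm
L_e = K·L = 0.7 × 1.92 m = 1.344 m = 1344.0 mm
λ = L_e / r_min = 1344.0 / 34.35 = 39.1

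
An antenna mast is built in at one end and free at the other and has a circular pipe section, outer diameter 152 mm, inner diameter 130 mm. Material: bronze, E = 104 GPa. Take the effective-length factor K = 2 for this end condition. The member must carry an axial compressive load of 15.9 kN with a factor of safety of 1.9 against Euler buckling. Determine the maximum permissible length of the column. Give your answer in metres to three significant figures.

L_max ≈ 10.2 m

d_o = 152 mm, d_i = 130 mm
I = π(d_o⁴ − d_i⁴)/64 = π(152⁴ − 130.0⁴)/64 = 1.218×10^7 mm⁴
I = 1.218×10^-5 m⁴
Required critical load P_cr = n·P = 1.9 × 15.9 = 30.21 kN = 3.021×10^4 N
From P_cr = π²EI/(K·L)²:  L = (1/K)·√(π²EI/P_cr) = (1/2)·√(π²×1.04×10^11×1.218×10^-5/3.021×10^4)
L = 10.2 m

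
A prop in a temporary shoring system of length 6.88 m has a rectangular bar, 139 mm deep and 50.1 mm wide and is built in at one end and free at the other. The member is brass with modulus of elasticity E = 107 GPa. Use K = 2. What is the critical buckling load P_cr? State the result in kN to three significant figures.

P_cr ≈ 8.12 kN

Buckling occurs about the weak axis: I_min = h·b³/12 with b = 50.1 mm (the shorter side).
I_min = 139×50.1³/12 = 1.457×10^6 mm⁴
I = 1.457×10^6 mm⁴ = 1.457×10^-6 m⁴
Effective length L_e = K·L = 2 × 6.88 = 13.76 m
P_cr = π²EI / L_e² = π² × 107×10⁹ × 1.457×10^-6 / 13.76² = 8.124×10^3 N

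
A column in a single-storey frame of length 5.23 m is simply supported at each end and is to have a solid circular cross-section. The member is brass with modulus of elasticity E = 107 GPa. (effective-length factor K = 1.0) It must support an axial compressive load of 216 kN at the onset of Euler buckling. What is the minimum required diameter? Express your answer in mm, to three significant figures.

L_e = K·L = 1 × 5.23 = 5.230 m
Required I = P_cr·L_e²/(π²E) = 2.160×10^5 × 5.230² / (π² × 1.07×10^11) = 5.595×10^-6 m⁴
I_req = 5.595×10^6 mm⁴
Solid circle: I = πd⁴/64  ⇒  d = (64I/π)^(1/4) = (64×5.595×10^6/π)^(1/4) = 103 mm

d ≈ 103 mm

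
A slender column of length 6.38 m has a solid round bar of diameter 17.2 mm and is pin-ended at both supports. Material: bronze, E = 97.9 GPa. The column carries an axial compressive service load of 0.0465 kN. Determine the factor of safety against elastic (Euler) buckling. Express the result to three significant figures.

n ≈ 2.19

I = πd⁴/64 = π×17.2⁴/64 = 4.296×10^3 mm⁴
I = 4.296×10^3 mm⁴ = 4.296×10^-9 m⁴
Effective length L_e = K·L = 1 × 6.38 = 6.380 m
P_cr = π²EI / L_e² = π² × 97.9×10⁹ × 4.296×10^-9 / 6.380² = 102.0 N
Factor of safety n = P_cr / P = 0.10198 / 0.0465 = 2.19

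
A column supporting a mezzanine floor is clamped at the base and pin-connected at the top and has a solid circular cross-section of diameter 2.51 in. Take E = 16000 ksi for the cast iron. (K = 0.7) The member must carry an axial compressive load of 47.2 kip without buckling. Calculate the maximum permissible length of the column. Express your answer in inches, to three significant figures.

I = πd⁴/64 = π×2.51⁴/64 = 1.948 in⁴
At the buckling limit P_cr = P = 4.720×10^4 lb
From P_cr = π²EI/(K·L)²:  L = (1/K)·√(π²EI/P_cr) = (1/0.7)·√(π²×1.60×10^7×1.948/4.720×10^4)
L = 115 in

L_max ≈ 115 in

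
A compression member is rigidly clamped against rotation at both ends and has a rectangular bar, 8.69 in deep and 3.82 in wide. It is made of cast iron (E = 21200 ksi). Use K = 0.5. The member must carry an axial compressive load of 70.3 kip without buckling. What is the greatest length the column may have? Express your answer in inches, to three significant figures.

Buckling occurs about the weak axis: I_min = h·b³/12 with b = 3.82 in (the shorter side).
I_min = 8.69×3.82³/12 = 40.37 in⁴
At the buckling limit P_cr = P = 7.030×10^4 lb
From P_cr = π²EI/(K·L)²:  L = (1/K)·√(π²EI/P_cr) = (1/0.5)·√(π²×2.12×10^7×40.37/7.030×10^4)
L = 693 in

L_max ≈ 693 in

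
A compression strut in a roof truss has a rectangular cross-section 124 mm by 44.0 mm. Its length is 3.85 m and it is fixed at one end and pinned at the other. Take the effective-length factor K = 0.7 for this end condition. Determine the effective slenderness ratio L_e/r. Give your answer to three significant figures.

Buckling occurs about the weak axis: I_min = h·b³/12 with b = 44.0 mm (the shorter side).
I_min = 124×44.0³/12 = 8.802×10^5 mm⁴
A = 5.456×10^3 mm²;  r_min = √(I/A) = √(8.802×10^5/5.456×10^3) = 12.70 mm
L_e = K·L = 0.7 × 3.85 m = 2.695 m = 2695.0 mm
λ = L_e / r_min = 2695.0 / 12.70 = 212

λ ≈ 212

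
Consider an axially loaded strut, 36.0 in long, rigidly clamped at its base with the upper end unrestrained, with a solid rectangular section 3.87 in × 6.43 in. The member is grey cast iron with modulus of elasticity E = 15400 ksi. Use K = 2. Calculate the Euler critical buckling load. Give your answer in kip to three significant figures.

P_cr ≈ 911 kip

Buckling occurs about the weak axis: I_min = h·b³/12 with b = 3.87 in (the shorter side).
I_min = 6.43×3.87³/12 = 31.06 in⁴
Effective length L_e = K·L = 2 × 36.0 = 72.00 in
P_cr = π²EI / L_e² = π² × 15400×10³ × 31.06 / 72.00² = 9.106×10^5 lb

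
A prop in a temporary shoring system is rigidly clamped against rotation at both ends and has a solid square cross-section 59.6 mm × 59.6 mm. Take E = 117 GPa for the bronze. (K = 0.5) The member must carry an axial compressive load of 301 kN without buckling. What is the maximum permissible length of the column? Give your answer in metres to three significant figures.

I = a⁴/12 = 59.6⁴/12 = 1.051×10^6 mm⁴
I = 1.051×10^-6 m⁴
At the buckling limit P_cr = P = 3.010×10^5 N
From P_cr = π²EI/(K·L)²:  L = (1/K)·√(π²EI/P_cr) = (1/0.5)·√(π²×1.17×10^11×1.051×10^-6/3.010×10^5)
L = 4.02 m

L_max ≈ 4.02 m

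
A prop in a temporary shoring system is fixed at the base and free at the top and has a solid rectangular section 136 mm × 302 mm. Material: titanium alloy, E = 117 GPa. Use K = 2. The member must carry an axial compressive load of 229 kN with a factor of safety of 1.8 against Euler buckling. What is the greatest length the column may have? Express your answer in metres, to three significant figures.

Buckling occurs about the weak axis: I_min = h·b³/12 with b = 136 mm (the shorter side).
I_min = 302×136³/12 = 6.331×10^7 mm⁴
I = 6.331×10^-5 m⁴
Required critical load P_cr = n·P = 1.8 × 229 = 412.2 kN = 4.122×10^5 N
From P_cr = π²EI/(K·L)²:  L = (1/K)·√(π²EI/P_cr) = (1/2)·√(π²×1.17×10^11×6.331×10^-5/4.122×10^5)
L = 6.66 m

L_max ≈ 6.66 m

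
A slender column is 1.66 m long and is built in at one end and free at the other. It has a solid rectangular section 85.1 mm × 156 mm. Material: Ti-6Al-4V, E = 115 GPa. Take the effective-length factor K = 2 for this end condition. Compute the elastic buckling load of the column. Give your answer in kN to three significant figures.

Buckling occurs about the weak axis: I_min = h·b³/12 with b = 85.1 mm (the shorter side).
I_min = 156×85.1³/12 = 8.012×10^6 mm⁴
I = 8.012×10^6 mm⁴ = 8.012×10^-6 m⁴
Effective length L_e = K·L = 2 × 1.66 = 3.320 m
P_cr = π²EI / L_e² = π² × 115×10⁹ × 8.012×10^-6 / 3.320² = 8.250×10^5 N

P_cr ≈ 825 kN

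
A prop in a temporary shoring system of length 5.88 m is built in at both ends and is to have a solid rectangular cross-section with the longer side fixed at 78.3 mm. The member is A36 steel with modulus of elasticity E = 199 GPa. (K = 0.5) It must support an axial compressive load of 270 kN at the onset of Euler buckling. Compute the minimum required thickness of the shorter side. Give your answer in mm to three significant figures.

L_e = K·L = 0.5 × 5.88 = 2.940 m
Required I = P_cr·L_e²/(π²E) = 2.700×10^5 × 2.940² / (π² × 1.99×10^11) = 1.188×10^-6 m⁴
I_req = 1.188×10^6 mm⁴
Rectangle, weak axis: I_min = h·b³/12 with h = 78.3 mm fixed  ⇒  b = (12I/h)^(1/3) = 56.7 mm

b ≈ 56.7 mm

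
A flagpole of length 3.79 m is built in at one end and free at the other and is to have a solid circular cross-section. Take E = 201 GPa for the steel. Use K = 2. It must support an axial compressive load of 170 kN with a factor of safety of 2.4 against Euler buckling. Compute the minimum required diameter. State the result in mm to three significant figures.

d ≈ 125 mm

Required P_cr = n·P = 2.4 × 170 = 408.0 kN
L_e = K·L = 2 × 3.79 = 7.580 m
Required I = P_cr·L_e²/(π²E) = 4.080×10^5 × 7.580² / (π² × 2.01×10^11) = 1.182×10^-5 m⁴
I_req = 1.182×10^7 mm⁴
Solid circle: I = πd⁴/64  ⇒  d = (64I/π)^(1/4) = (64×1.182×10^7/π)^(1/4) = 125 mm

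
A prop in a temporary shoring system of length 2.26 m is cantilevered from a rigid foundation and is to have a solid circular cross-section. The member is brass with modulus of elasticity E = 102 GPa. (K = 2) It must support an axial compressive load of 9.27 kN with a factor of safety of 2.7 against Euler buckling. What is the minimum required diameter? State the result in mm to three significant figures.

d ≈ 56.7 mm

Required P_cr = n·P = 2.7 × 9.27 = 25.03 kN
L_e = K·L = 2 × 2.26 = 4.520 m
Required I = P_cr·L_e²/(π²E) = 2.503×10^4 × 4.520² / (π² × 1.02×10^11) = 5.079×10^-7 m⁴
I_req = 5.079×10^5 mm⁴
Solid circle: I = πd⁴/64  ⇒  d = (64I/π)^(1/4) = (64×5.079×10^5/π)^(1/4) = 56.7 mm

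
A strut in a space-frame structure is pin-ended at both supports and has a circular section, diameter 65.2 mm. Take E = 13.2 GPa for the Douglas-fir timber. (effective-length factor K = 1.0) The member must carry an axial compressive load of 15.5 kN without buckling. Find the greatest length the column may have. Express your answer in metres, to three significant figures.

L_max ≈ 2.73 m

I = πd⁴/64 = π×65.2⁴/64 = 8.871×10^5 mm⁴
I = 8.871×10^-7 m⁴
At the buckling limit P_cr = P = 1.550×10^4 N
From P_cr = π²EI/(K·L)²:  L = (1/K)·√(π²EI/P_cr) = (1/1)·√(π²×1.32×10^10×8.871×10^-7/1.550×10^4)
L = 2.73 m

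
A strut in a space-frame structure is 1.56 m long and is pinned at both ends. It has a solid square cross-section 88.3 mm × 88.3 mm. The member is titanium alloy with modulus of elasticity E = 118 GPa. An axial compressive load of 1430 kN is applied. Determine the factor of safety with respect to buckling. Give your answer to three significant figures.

I = a⁴/12 = 88.3⁴/12 = 5.066×10^6 mm⁴
I = 5.066×10^6 mm⁴ = 5.066×10^-6 m⁴
Effective length L_e = K·L = 1 × 1.56 = 1.560 m
P_cr = π²EI / L_e² = π² × 118×10⁹ × 5.066×10^-6 / 1.560² = 2.424×10^6 N
Factor of safety n = P_cr / P = 2424.3 / 1430 = 1.70

n ≈ 1.70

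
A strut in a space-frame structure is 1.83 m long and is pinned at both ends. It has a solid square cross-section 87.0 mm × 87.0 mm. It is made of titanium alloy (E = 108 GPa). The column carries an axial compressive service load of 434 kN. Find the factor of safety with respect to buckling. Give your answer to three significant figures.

n ≈ 3.50

I = a⁴/12 = 87.0⁴/12 = 4.774×10^6 mm⁴
I = 4.774×10^6 mm⁴ = 4.774×10^-6 m⁴
Effective length L_e = K·L = 1 × 1.83 = 1.830 m
P_cr = π²EI / L_e² = π² × 108×10⁹ × 4.774×10^-6 / 1.830² = 1.520×10^6 N
Factor of safety n = P_cr / P = 1519.6 / 434 = 3.50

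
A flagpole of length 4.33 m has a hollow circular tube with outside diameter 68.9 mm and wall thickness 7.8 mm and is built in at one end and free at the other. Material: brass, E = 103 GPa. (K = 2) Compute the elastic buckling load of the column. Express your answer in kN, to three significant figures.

P_cr ≈ 9.62 kN

Inner diameter d_i = 68.9 − 2×7.8 = 53.30 mm
I = π(d_o⁴ − d_i⁴)/64 = π(68.9⁴ − 53.30⁴)/64 = 7.101×10^5 mm⁴
I = 7.101×10^5 mm⁴ = 7.101×10^-7 m⁴
Effective length L_e = K·L = 2 × 4.33 = 8.660 m
P_cr = π²EI / L_e² = π² × 103×10⁹ × 7.101×10^-7 / 8.660² = 9.625×10^3 N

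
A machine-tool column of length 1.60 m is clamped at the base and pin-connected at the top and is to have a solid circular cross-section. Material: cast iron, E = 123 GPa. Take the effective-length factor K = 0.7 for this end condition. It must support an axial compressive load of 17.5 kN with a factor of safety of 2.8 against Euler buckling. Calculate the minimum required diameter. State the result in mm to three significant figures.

d ≈ 31.9 mm

Required P_cr = n·P = 2.8 × 17.5 = 49.00 kN
L_e = K·L = 0.7 × 1.60 = 1.120 m
Required I = P_cr·L_e²/(π²E) = 4.900×10^4 × 1.120² / (π² × 1.23×10^11) = 5.063×10^-8 m⁴
I_req = 5.063×10^4 mm⁴
Solid circle: I = πd⁴/64  ⇒  d = (64I/π)^(1/4) = (64×5.063×10^4/π)^(1/4) = 31.9 mm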